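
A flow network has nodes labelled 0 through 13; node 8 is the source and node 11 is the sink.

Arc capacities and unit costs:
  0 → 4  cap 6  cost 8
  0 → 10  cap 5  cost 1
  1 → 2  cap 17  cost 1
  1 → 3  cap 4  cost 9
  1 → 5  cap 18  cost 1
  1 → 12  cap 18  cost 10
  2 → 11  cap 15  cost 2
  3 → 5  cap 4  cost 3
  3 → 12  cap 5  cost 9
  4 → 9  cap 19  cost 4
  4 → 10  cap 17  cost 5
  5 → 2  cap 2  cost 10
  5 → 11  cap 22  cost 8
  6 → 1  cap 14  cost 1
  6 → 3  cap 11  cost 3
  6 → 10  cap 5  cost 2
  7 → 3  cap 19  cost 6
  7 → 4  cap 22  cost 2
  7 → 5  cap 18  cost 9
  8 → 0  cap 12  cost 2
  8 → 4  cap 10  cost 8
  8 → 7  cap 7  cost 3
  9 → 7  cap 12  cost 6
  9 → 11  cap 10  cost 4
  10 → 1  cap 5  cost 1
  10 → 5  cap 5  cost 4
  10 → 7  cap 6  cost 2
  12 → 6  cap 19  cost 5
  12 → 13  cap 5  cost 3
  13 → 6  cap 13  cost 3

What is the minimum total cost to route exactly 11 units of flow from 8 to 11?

shortest-cost path #1: 8→0→10→1→2→11 push 5 @ unit cost 7 (adds 35)
shortest-cost path #2: 8→7→4→9→11 push 6 @ unit cost 13 (adds 78)
total cost = 113

Minimum cost for 11 units: 113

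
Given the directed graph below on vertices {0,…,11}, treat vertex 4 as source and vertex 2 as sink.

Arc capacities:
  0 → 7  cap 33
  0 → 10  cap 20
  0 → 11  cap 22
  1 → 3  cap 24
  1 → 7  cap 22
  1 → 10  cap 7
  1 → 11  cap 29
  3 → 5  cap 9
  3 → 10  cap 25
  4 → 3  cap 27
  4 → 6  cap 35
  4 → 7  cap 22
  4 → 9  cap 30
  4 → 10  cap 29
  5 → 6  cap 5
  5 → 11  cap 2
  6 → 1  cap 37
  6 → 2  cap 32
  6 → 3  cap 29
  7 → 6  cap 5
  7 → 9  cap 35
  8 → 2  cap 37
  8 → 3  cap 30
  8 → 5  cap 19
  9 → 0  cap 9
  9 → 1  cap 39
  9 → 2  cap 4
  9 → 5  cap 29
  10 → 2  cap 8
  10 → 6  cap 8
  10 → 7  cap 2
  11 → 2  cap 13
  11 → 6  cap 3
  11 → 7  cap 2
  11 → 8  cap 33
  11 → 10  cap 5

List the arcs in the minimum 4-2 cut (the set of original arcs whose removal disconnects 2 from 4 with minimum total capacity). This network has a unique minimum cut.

augment #1: 4→6→2 push 32
augment #2: 4→9→2 push 4
augment #3: 4→10→2 push 8
augment #4: 4→3→5→11→2 push 2
augment #5: 4→6→1→11→2 push 3
augment #6: 4→9→0→11→2 push 8
augment #7: 4→9→0→11→8→2 push 1
augment #8: 4→9→1→11→8→2 push 17
augment #9: 4→7→6→1→11→8→2 push 5
augment #10: 4→7→9→1→11→8→2 push 4
max flow = 84; residual-reachable set from 4 gives S-side
cut edges (S→T): {(1,11), (5,11), (6,2), (9,0), (9,2), (10,2)} total cap 84

Min-cut arcs: {(1,11), (5,11), (6,2), (9,0), (9,2), (10,2)} (total capacity 84)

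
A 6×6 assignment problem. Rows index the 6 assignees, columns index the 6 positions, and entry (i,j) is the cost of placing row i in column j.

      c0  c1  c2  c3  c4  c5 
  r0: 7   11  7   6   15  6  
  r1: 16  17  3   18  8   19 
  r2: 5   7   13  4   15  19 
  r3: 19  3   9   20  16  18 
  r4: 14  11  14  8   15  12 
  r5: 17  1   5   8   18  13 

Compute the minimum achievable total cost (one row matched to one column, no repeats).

optimal assignment: row0→col5 (cost 6), row1→col4 (cost 8), row2→col0 (cost 5), row3→col1 (cost 3), row4→col3 (cost 8), row5→col2 (cost 5)
total = 6 + 8 + 5 + 3 + 8 + 5 = 35

Minimum assignment cost: 35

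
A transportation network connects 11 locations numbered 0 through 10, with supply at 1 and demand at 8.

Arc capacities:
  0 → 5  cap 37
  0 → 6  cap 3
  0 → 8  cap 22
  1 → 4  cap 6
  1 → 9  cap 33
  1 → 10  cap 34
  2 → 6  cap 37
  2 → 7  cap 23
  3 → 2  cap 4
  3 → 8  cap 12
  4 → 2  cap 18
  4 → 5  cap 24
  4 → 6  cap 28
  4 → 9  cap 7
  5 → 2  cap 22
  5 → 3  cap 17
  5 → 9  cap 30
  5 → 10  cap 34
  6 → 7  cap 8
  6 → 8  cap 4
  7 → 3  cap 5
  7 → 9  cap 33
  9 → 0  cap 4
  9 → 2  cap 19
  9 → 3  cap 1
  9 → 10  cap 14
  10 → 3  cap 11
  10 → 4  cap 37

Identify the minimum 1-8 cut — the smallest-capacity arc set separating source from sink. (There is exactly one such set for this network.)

augment #1: 1→4→6→8 push 4
augment #2: 1→9→0→8 push 4
augment #3: 1→9→3→8 push 1
augment #4: 1→10→3→8 push 11
max flow = 20; residual-reachable set from 1 gives S-side
cut edges (S→T): {(3,8), (6,8), (9,0)} total cap 20

Min-cut arcs: {(3,8), (6,8), (9,0)} (total capacity 20)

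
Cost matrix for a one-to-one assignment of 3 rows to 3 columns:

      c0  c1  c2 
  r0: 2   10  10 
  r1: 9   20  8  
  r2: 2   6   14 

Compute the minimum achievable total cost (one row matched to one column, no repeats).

optimal assignment: row0→col0 (cost 2), row1→col2 (cost 8), row2→col1 (cost 6)
total = 2 + 8 + 6 = 16

Minimum assignment cost: 16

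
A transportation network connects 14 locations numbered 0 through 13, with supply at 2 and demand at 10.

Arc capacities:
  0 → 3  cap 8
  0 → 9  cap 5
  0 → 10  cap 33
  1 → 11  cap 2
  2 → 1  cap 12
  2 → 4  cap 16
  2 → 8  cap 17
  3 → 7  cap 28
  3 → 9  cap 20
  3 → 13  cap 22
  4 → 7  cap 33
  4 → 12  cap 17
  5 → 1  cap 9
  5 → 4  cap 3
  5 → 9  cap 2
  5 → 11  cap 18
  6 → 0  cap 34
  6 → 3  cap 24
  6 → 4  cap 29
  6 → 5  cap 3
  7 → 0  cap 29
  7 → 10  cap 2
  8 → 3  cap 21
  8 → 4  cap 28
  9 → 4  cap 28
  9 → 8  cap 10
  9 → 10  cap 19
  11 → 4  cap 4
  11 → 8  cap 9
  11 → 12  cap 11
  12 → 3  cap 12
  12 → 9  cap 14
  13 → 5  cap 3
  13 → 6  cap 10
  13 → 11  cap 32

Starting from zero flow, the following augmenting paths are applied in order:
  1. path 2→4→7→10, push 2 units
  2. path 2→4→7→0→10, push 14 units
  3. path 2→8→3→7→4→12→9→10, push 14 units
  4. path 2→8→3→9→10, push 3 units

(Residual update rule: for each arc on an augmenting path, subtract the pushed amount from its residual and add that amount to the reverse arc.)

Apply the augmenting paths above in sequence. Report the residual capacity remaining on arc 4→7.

after path 1 (2→4→7→10, push 2): res(4,7)=31
after path 2 (2→4→7→0→10, push 14): res(4,7)=17
after path 3 (2→8→3→7→4→12→9→10, push 14): res(4,7)=31
after path 4 (2→8→3→9→10, push 3): res(4,7)=31

Residual capacity of (4,7): 31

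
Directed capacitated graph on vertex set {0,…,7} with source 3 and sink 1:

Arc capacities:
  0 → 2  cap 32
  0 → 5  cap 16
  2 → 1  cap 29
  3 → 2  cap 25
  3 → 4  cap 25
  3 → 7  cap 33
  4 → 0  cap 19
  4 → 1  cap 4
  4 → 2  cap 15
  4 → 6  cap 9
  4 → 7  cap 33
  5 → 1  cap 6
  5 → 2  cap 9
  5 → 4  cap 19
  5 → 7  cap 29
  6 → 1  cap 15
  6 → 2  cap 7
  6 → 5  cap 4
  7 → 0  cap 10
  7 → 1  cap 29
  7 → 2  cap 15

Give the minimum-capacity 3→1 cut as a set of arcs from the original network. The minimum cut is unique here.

augment #1: 3→2→1 push 25
augment #2: 3→4→1 push 4
augment #3: 3→7→1 push 29
augment #4: 3→4→2→1 push 4
augment #5: 3→4→6→1 push 9
augment #6: 3→4→0→5→1 push 6
max flow = 77; residual-reachable set from 3 gives S-side
cut edges (S→T): {(2,1), (4,1), (4,6), (5,1), (7,1)} total cap 77

Min-cut arcs: {(2,1), (4,1), (4,6), (5,1), (7,1)} (total capacity 77)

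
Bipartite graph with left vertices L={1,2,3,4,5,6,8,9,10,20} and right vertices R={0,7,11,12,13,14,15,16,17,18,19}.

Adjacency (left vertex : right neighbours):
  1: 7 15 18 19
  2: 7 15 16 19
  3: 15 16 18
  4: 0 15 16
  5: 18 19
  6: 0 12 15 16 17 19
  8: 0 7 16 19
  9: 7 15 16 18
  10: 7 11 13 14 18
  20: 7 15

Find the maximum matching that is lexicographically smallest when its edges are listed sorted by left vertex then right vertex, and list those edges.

Lex-smallest maximum matching: {(1,7), (2,15), (3,16), (4,0), (5,18), (6,12), (8,19), (10,11)}

|M| = 8 (so the lex-smallest maximum matching has 8 edges)
process left vertices in ascending order; for each, take the smallest-labelled available neighbour that still permits 8 edges overall, or leave it unmatched if none does
lex-smallest matching: {1-7, 2-15, 3-16, 4-0, 5-18, 6-12, 8-19, 10-11}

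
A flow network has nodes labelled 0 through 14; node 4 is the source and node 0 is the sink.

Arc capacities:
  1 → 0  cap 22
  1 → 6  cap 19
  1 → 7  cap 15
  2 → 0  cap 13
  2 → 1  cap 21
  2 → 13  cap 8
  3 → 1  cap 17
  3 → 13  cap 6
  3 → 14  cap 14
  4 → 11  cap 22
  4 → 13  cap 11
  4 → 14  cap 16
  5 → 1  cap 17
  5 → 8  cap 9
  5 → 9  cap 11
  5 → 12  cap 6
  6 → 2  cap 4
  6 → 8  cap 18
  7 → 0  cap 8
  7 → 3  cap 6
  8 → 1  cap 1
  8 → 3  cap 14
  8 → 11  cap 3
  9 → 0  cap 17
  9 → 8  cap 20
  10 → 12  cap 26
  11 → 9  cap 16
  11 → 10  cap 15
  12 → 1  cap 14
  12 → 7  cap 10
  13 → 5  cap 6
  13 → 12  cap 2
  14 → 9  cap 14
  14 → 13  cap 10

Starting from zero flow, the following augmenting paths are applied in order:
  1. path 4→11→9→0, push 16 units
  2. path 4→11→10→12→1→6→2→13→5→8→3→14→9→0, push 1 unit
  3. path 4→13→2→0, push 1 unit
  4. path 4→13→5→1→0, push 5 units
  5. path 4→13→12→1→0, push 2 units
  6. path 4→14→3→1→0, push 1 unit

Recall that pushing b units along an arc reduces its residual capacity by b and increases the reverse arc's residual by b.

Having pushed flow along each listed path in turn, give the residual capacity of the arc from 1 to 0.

after path 1 (4→11→9→0, push 16): res(1,0)=22
after path 2 (4→11→10→12→1→6→2→13→5→8→3→14→9→0, push 1): res(1,0)=22
after path 3 (4→13→2→0, push 1): res(1,0)=22
after path 4 (4→13→5→1→0, push 5): res(1,0)=17
after path 5 (4→13→12→1→0, push 2): res(1,0)=15
after path 6 (4→14→3→1→0, push 1): res(1,0)=14

Residual capacity of (1,0): 14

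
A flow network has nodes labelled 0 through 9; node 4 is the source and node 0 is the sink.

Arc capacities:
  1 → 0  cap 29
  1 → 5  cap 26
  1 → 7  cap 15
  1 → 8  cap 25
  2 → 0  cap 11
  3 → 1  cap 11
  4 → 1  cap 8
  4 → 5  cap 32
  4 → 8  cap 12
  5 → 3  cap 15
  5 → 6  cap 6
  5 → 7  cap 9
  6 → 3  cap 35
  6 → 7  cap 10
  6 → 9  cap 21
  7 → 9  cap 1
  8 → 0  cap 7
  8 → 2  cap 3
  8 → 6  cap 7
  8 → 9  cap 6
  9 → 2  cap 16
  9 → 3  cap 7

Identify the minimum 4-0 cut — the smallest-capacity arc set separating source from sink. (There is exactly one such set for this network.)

Min-cut arcs: {(2,0), (3,1), (4,1), (8,0)} (total capacity 37)

augment #1: 4→1→0 push 8
augment #2: 4→8→0 push 7
augment #3: 4→8→2→0 push 3
augment #4: 4→5→3→1→0 push 11
augment #5: 4→8→9→2→0 push 2
augment #6: 4→5→6→9→2→0 push 6
max flow = 37; residual-reachable set from 4 gives S-side
cut edges (S→T): {(2,0), (3,1), (4,1), (8,0)} total cap 37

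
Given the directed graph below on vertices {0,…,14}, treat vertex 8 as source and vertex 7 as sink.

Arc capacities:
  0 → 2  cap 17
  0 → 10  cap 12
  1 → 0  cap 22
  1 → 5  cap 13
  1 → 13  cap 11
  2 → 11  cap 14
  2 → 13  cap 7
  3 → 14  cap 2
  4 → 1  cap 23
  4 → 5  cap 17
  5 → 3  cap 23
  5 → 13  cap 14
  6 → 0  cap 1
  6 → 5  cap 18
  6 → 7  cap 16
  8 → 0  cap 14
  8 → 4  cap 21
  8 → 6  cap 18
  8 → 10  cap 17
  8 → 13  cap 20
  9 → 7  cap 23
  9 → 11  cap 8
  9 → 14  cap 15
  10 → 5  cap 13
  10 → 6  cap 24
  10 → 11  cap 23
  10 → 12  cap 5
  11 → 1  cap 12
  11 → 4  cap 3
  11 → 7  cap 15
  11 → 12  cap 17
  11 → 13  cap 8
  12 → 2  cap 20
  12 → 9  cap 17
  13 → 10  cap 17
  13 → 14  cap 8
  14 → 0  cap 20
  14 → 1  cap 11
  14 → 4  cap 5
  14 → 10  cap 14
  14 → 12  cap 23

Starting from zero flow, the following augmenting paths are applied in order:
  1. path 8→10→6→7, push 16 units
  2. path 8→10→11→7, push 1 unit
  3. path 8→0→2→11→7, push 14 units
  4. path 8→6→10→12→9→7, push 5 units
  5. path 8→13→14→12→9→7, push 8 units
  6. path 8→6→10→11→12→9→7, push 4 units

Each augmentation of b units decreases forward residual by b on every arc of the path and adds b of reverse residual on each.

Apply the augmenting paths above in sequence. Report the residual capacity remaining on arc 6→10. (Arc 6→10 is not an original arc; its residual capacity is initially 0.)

Residual capacity of (6,10): 7

after path 1 (8→10→6→7, push 16): res(6,10)=16
after path 2 (8→10→11→7, push 1): res(6,10)=16
after path 3 (8→0→2→11→7, push 14): res(6,10)=16
after path 4 (8→6→10→12→9→7, push 5): res(6,10)=11
after path 5 (8→13→14→12→9→7, push 8): res(6,10)=11
after path 6 (8→6→10→11→12→9→7, push 4): res(6,10)=7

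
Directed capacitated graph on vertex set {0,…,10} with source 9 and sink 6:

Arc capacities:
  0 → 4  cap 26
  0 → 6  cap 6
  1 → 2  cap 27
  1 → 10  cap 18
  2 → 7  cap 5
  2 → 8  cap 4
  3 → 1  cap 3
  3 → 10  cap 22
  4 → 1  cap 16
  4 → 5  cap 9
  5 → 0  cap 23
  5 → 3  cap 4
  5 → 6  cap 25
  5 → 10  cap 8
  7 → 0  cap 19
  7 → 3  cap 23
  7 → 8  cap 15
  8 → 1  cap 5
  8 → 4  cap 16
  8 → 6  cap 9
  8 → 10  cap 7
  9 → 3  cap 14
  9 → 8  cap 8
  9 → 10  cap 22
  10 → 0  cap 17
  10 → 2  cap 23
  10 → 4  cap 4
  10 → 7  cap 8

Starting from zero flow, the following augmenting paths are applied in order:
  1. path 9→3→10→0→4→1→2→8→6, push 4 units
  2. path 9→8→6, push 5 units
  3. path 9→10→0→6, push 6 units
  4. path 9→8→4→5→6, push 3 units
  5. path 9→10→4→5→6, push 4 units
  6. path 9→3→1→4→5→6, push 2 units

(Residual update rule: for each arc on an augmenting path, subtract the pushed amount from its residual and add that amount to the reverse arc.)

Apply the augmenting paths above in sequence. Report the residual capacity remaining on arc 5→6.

Residual capacity of (5,6): 16

after path 1 (9→3→10→0→4→1→2→8→6, push 4): res(5,6)=25
after path 2 (9→8→6, push 5): res(5,6)=25
after path 3 (9→10→0→6, push 6): res(5,6)=25
after path 4 (9→8→4→5→6, push 3): res(5,6)=22
after path 5 (9→10→4→5→6, push 4): res(5,6)=18
after path 6 (9→3→1→4→5→6, push 2): res(5,6)=16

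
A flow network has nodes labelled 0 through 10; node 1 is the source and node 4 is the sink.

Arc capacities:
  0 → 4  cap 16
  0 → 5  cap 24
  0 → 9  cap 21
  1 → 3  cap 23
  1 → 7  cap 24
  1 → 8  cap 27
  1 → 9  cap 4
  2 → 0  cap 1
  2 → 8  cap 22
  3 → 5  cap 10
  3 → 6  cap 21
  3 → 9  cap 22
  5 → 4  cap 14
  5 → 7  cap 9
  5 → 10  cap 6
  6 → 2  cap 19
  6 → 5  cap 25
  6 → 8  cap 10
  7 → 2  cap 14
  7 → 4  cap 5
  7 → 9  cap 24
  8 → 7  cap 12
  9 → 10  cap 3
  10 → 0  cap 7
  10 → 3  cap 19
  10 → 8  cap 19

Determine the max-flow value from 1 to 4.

augment #1: 1→7→4 bottleneck 5, total now 5
augment #2: 1→3→5→4 bottleneck 10, total now 15
augment #3: 1→3→6→5→4 bottleneck 4, total now 19
augment #4: 1→7→2→0→4 bottleneck 1, total now 20
augment #5: 1→9→10→0→4 bottleneck 3, total now 23
augment #6: 1→3→6→5→10→0→4 bottleneck 4, total now 27

Maximum flow value: 27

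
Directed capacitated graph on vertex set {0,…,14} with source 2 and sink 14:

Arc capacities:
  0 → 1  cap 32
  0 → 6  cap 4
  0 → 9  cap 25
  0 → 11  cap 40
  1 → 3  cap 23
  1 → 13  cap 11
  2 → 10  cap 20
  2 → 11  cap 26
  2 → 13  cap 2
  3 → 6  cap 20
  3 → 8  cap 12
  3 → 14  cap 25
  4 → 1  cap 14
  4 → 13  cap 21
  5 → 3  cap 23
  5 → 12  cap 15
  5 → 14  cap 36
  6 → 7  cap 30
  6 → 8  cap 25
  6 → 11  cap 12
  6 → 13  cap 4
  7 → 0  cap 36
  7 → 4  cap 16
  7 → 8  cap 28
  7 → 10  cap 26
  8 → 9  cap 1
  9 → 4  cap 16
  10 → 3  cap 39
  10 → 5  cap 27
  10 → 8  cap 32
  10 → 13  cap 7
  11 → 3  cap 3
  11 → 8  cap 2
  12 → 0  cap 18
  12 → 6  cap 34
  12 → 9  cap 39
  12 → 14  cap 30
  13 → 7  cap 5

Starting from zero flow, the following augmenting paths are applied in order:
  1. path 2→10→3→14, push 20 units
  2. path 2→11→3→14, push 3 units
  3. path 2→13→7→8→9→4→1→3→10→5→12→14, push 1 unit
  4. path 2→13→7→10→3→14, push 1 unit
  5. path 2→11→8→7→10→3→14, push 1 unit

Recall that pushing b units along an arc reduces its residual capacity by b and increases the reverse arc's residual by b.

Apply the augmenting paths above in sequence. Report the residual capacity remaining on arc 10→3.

Residual capacity of (10,3): 18

after path 1 (2→10→3→14, push 20): res(10,3)=19
after path 2 (2→11→3→14, push 3): res(10,3)=19
after path 3 (2→13→7→8→9→4→1→3→10→5→12→14, push 1): res(10,3)=20
after path 4 (2→13→7→10→3→14, push 1): res(10,3)=19
after path 5 (2→11→8→7→10→3→14, push 1): res(10,3)=18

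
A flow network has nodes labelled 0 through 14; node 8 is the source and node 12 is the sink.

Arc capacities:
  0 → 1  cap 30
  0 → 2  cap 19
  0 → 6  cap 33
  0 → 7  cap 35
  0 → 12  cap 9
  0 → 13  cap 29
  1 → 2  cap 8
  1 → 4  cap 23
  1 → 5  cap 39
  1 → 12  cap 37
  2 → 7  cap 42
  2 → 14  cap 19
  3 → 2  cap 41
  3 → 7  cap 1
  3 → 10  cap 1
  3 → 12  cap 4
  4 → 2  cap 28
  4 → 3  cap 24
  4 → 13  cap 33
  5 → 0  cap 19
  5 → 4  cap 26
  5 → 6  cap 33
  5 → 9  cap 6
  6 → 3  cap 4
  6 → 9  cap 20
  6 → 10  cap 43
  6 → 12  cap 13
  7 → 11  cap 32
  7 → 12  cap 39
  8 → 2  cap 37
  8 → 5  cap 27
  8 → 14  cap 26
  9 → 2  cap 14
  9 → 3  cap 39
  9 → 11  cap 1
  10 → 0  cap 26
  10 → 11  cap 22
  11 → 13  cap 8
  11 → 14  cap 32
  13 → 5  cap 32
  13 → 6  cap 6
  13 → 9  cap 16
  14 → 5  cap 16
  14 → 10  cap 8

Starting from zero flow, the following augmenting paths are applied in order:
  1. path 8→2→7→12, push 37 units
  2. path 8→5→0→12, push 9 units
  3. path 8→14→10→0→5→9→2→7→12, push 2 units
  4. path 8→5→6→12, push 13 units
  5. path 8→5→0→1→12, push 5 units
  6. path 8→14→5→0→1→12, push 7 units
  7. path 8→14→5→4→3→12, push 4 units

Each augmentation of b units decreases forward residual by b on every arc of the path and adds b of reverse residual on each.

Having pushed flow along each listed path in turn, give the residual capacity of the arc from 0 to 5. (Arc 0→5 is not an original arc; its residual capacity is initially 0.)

Residual capacity of (0,5): 19

after path 1 (8→2→7→12, push 37): res(0,5)=0
after path 2 (8→5→0→12, push 9): res(0,5)=9
after path 3 (8→14→10→0→5→9→2→7→12, push 2): res(0,5)=7
after path 4 (8→5→6→12, push 13): res(0,5)=7
after path 5 (8→5→0→1→12, push 5): res(0,5)=12
after path 6 (8→14→5→0→1→12, push 7): res(0,5)=19
after path 7 (8→14→5→4→3→12, push 4): res(0,5)=19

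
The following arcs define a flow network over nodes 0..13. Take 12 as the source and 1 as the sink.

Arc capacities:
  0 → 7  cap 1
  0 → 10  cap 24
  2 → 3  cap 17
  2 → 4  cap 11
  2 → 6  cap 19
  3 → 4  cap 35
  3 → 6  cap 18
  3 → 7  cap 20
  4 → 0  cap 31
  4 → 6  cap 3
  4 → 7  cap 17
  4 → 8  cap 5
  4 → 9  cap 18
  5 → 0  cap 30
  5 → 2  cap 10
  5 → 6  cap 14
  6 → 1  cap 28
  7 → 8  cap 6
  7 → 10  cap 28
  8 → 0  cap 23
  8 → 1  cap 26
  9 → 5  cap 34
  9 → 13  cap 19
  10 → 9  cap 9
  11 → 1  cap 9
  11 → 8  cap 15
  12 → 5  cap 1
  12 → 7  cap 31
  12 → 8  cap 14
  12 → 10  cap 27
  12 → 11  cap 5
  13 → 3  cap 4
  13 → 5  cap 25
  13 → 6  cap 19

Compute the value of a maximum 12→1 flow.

augment #1: 12→8→1 bottleneck 14, total now 14
augment #2: 12→11→1 bottleneck 5, total now 19
augment #3: 12→5→6→1 bottleneck 1, total now 20
augment #4: 12→7→8→1 bottleneck 6, total now 26
augment #5: 12→10→9→5→6→1 bottleneck 9, total now 35

Maximum flow value: 35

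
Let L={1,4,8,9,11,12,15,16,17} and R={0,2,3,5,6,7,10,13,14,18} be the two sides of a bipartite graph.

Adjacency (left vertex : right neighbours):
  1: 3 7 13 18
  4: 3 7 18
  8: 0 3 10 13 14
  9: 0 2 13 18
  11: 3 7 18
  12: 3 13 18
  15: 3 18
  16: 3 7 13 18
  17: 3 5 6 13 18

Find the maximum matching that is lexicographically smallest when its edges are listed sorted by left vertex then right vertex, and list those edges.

|M| = 7 (so the lex-smallest maximum matching has 7 edges)
process left vertices in ascending order; for each, take the smallest-labelled available neighbour that still permits 7 edges overall, or leave it unmatched if none does
lex-smallest matching: {1-3, 4-7, 8-0, 9-2, 11-18, 12-13, 17-5}

Lex-smallest maximum matching: {(1,3), (4,7), (8,0), (9,2), (11,18), (12,13), (17,5)}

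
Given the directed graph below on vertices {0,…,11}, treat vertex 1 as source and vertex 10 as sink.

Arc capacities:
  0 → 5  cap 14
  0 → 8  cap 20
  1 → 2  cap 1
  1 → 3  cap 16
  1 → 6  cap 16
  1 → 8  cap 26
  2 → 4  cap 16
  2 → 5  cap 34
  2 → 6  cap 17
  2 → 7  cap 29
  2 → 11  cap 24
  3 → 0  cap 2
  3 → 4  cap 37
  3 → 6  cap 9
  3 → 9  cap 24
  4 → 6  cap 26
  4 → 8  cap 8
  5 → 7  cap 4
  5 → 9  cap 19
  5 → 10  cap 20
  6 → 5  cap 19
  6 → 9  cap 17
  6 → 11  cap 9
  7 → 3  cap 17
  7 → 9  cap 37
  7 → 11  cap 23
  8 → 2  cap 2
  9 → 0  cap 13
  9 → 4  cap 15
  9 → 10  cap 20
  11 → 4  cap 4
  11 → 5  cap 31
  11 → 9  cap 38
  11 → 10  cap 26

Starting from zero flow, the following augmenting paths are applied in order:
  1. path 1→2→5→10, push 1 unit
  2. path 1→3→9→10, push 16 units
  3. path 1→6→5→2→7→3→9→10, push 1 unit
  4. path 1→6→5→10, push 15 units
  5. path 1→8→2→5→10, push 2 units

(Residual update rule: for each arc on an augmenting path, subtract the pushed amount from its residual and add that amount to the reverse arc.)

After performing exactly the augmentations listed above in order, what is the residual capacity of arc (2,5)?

Residual capacity of (2,5): 32

after path 1 (1→2→5→10, push 1): res(2,5)=33
after path 2 (1→3→9→10, push 16): res(2,5)=33
after path 3 (1→6→5→2→7→3→9→10, push 1): res(2,5)=34
after path 4 (1→6→5→10, push 15): res(2,5)=34
after path 5 (1→8→2→5→10, push 2): res(2,5)=32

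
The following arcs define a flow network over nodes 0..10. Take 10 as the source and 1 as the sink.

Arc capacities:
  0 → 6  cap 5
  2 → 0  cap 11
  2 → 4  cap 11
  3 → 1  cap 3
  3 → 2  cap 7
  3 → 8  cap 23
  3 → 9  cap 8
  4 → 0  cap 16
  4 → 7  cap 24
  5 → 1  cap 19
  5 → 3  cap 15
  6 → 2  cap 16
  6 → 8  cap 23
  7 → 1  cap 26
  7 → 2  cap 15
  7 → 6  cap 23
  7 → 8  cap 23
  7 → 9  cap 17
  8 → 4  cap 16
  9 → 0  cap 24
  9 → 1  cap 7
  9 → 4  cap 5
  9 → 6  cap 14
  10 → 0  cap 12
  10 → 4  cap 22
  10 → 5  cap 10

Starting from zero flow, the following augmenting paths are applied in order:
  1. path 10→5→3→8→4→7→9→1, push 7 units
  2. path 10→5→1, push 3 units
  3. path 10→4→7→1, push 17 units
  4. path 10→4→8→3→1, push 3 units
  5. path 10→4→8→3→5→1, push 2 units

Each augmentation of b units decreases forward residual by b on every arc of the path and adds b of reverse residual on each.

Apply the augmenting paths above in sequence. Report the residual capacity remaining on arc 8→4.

after path 1 (10→5→3→8→4→7→9→1, push 7): res(8,4)=9
after path 2 (10→5→1, push 3): res(8,4)=9
after path 3 (10→4→7→1, push 17): res(8,4)=9
after path 4 (10→4→8→3→1, push 3): res(8,4)=12
after path 5 (10→4→8→3→5→1, push 2): res(8,4)=14

Residual capacity of (8,4): 14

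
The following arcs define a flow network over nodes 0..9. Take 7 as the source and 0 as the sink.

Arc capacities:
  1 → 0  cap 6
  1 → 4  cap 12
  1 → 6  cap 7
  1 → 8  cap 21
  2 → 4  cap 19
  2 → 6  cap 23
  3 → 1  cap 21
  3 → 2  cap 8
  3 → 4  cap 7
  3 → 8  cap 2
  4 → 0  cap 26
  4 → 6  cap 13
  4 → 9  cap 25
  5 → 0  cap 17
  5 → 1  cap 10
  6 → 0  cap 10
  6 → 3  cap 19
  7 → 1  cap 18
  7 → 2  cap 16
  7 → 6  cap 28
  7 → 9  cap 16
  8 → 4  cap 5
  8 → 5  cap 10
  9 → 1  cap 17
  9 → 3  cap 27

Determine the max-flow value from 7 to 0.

Maximum flow value: 52

augment #1: 7→1→0 bottleneck 6, total now 6
augment #2: 7→6→0 bottleneck 10, total now 16
augment #3: 7→1→4→0 bottleneck 12, total now 28
augment #4: 7→2→4→0 bottleneck 14, total now 42
augment #5: 7→6→3→8→5→0 bottleneck 2, total now 44
augment #6: 7→9→1→8→5→0 bottleneck 8, total now 52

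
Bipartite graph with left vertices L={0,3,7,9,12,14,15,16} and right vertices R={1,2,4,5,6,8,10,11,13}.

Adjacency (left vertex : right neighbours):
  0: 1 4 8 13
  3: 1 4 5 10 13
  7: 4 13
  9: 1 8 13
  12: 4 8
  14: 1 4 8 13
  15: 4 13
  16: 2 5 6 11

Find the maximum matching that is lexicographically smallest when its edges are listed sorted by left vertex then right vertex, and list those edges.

Lex-smallest maximum matching: {(0,1), (3,5), (7,4), (9,8), (14,13), (16,2)}

|M| = 6 (so the lex-smallest maximum matching has 6 edges)
process left vertices in ascending order; for each, take the smallest-labelled available neighbour that still permits 6 edges overall, or leave it unmatched if none does
lex-smallest matching: {0-1, 3-5, 7-4, 9-8, 14-13, 16-2}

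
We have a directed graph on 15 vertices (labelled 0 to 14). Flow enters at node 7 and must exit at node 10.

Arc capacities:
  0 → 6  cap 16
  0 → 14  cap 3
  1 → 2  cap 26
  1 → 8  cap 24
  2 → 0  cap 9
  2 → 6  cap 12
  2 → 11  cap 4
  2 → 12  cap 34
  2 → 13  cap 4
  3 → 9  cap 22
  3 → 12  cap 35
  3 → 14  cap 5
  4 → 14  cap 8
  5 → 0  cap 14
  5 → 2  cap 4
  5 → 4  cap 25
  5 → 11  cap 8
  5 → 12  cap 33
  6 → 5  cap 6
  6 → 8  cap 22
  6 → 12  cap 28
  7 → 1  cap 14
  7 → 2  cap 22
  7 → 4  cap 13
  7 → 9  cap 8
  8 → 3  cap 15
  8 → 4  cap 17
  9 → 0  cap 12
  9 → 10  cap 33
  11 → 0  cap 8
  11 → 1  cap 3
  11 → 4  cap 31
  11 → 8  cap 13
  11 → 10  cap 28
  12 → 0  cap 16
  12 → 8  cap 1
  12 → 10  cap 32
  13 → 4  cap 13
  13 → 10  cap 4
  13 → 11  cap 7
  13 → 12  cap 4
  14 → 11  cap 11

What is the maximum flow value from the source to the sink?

augment #1: 7→9→10 bottleneck 8, total now 8
augment #2: 7→2→11→10 bottleneck 4, total now 12
augment #3: 7→2→12→10 bottleneck 18, total now 30
augment #4: 7→1→2→12→10 bottleneck 14, total now 44
augment #5: 7→4→14→11→10 bottleneck 8, total now 52

Maximum flow value: 52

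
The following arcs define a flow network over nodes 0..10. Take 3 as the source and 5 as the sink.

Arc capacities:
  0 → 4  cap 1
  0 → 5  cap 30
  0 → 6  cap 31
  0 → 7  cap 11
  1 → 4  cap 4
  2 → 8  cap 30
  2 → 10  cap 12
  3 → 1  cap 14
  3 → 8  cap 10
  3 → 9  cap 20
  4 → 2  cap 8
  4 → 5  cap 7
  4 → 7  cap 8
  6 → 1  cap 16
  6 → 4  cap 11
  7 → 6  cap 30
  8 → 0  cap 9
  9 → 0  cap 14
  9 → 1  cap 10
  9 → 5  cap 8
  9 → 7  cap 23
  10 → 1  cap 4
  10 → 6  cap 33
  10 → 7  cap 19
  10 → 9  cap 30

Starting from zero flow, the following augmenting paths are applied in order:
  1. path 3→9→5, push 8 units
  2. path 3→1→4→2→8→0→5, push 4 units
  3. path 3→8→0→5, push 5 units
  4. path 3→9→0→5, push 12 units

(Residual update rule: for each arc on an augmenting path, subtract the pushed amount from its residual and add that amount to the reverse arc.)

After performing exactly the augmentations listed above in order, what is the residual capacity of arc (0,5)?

after path 1 (3→9→5, push 8): res(0,5)=30
after path 2 (3→1→4→2→8→0→5, push 4): res(0,5)=26
after path 3 (3→8→0→5, push 5): res(0,5)=21
after path 4 (3→9→0→5, push 12): res(0,5)=9

Residual capacity of (0,5): 9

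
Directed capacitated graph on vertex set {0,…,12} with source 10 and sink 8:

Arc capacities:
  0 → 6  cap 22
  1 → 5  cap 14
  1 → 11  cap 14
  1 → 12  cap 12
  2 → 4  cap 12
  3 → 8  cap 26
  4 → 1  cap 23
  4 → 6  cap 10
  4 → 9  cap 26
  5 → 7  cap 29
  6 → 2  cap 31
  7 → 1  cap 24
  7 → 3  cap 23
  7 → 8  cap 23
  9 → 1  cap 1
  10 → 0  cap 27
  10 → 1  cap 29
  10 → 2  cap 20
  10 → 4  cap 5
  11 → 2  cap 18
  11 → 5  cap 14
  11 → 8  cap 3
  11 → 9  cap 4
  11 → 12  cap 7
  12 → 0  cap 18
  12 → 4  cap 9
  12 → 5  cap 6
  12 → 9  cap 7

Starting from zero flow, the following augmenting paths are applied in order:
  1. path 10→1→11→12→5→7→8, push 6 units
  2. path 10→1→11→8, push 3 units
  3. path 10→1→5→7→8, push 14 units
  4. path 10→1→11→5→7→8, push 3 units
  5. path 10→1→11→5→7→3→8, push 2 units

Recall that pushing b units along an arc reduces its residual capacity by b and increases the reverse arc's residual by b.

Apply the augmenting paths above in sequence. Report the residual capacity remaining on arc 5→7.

Residual capacity of (5,7): 4

after path 1 (10→1→11→12→5→7→8, push 6): res(5,7)=23
after path 2 (10→1→11→8, push 3): res(5,7)=23
after path 3 (10→1→5→7→8, push 14): res(5,7)=9
after path 4 (10→1→11→5→7→8, push 3): res(5,7)=6
after path 5 (10→1→11→5→7→3→8, push 2): res(5,7)=4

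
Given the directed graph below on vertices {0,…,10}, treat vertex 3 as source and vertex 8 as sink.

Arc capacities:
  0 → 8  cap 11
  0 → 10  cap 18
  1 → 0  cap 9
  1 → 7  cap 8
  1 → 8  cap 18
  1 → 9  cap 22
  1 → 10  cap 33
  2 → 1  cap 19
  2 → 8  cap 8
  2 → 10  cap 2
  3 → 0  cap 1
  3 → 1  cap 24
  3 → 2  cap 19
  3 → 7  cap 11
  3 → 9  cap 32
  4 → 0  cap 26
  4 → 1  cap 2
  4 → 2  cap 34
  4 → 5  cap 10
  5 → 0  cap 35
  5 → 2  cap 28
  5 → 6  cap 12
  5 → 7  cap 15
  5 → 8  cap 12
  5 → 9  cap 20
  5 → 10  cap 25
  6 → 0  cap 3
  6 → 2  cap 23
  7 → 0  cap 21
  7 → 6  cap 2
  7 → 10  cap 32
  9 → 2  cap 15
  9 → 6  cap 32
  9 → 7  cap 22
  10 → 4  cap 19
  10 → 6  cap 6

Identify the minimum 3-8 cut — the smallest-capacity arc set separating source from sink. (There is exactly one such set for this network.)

augment #1: 3→0→8 push 1
augment #2: 3→1→8 push 18
augment #3: 3→2→8 push 8
augment #4: 3→1→0→8 push 6
augment #5: 3→7→0→8 push 4
augment #6: 3→2→10→4→5→8 push 2
augment #7: 3→7→10→4→5→8 push 7
augment #8: 3→2→1→10→4→5→8 push 1
max flow = 47; residual-reachable set from 3 gives S-side
cut edges (S→T): {(0,8), (1,8), (2,8), (4,5)} total cap 47

Min-cut arcs: {(0,8), (1,8), (2,8), (4,5)} (total capacity 47)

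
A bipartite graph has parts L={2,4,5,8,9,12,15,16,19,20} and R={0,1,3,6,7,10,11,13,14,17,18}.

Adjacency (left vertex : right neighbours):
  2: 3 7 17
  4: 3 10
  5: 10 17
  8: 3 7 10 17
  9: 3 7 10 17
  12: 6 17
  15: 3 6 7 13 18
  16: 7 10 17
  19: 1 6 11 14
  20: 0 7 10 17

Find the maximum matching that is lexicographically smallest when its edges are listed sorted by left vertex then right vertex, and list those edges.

Lex-smallest maximum matching: {(2,3), (4,10), (5,17), (8,7), (12,6), (15,13), (19,1), (20,0)}

|M| = 8 (so the lex-smallest maximum matching has 8 edges)
process left vertices in ascending order; for each, take the smallest-labelled available neighbour that still permits 8 edges overall, or leave it unmatched if none does
lex-smallest matching: {2-3, 4-10, 5-17, 8-7, 12-6, 15-13, 19-1, 20-0}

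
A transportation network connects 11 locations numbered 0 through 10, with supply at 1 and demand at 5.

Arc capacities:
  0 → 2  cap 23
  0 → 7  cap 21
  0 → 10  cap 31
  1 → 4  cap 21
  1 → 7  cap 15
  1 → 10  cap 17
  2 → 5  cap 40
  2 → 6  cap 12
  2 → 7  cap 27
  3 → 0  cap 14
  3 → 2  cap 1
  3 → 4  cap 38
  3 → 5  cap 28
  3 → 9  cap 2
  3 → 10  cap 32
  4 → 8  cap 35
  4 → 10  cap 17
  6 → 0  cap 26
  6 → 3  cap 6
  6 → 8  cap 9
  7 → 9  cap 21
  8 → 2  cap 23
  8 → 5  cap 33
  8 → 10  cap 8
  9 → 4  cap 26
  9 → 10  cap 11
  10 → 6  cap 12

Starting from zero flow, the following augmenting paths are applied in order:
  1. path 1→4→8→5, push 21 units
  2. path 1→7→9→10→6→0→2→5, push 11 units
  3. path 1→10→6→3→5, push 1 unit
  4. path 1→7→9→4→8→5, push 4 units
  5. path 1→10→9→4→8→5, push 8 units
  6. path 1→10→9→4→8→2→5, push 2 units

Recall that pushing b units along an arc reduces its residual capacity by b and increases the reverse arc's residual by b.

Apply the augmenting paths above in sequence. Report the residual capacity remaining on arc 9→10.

after path 1 (1→4→8→5, push 21): res(9,10)=11
after path 2 (1→7→9→10→6→0→2→5, push 11): res(9,10)=0
after path 3 (1→10→6→3→5, push 1): res(9,10)=0
after path 4 (1→7→9→4→8→5, push 4): res(9,10)=0
after path 5 (1→10→9→4→8→5, push 8): res(9,10)=8
after path 6 (1→10→9→4→8→2→5, push 2): res(9,10)=10

Residual capacity of (9,10): 10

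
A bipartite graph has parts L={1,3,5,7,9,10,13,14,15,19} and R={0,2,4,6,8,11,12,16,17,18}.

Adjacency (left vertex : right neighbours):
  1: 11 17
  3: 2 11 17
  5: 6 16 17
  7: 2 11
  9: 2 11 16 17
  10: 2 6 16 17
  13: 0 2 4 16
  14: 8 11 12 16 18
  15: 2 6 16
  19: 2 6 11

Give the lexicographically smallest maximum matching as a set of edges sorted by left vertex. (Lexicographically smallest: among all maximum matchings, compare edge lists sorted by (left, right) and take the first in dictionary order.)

|M| = 7 (so the lex-smallest maximum matching has 7 edges)
process left vertices in ascending order; for each, take the smallest-labelled available neighbour that still permits 7 edges overall, or leave it unmatched if none does
lex-smallest matching: {1-11, 3-2, 5-6, 9-16, 10-17, 13-0, 14-8}

Lex-smallest maximum matching: {(1,11), (3,2), (5,6), (9,16), (10,17), (13,0), (14,8)}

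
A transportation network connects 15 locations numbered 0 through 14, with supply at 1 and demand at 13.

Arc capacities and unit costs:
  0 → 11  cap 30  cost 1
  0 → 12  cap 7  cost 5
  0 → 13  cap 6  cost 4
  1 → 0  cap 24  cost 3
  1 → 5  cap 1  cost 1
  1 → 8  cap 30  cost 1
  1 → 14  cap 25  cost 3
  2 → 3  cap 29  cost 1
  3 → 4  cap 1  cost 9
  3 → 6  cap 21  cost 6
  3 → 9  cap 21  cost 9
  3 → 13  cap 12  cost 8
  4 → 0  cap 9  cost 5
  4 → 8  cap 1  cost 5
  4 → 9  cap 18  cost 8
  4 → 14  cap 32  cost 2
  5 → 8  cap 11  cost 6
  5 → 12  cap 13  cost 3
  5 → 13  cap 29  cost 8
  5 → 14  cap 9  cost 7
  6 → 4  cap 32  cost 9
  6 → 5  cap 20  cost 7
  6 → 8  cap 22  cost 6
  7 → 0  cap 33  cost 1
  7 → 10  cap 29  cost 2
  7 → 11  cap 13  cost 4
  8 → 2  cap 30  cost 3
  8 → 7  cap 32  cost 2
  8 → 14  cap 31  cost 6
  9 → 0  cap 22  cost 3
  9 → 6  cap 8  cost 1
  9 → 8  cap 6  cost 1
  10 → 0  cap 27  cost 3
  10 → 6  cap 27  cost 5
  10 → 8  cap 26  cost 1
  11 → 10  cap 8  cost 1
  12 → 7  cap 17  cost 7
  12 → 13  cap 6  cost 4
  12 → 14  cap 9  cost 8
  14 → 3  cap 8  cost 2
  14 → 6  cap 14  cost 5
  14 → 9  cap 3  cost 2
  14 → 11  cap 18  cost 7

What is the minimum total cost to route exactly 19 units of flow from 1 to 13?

shortest-cost path #1: 1→0→13 push 6 @ unit cost 7 (adds 42)
shortest-cost path #2: 1→5→12→13 push 1 @ unit cost 8 (adds 8)
shortest-cost path #3: 1→0→12→13 push 5 @ unit cost 12 (adds 60)
shortest-cost path #4: 1→14→3→13 push 7 @ unit cost 13 (adds 91)
total cost = 201

Minimum cost for 19 units: 201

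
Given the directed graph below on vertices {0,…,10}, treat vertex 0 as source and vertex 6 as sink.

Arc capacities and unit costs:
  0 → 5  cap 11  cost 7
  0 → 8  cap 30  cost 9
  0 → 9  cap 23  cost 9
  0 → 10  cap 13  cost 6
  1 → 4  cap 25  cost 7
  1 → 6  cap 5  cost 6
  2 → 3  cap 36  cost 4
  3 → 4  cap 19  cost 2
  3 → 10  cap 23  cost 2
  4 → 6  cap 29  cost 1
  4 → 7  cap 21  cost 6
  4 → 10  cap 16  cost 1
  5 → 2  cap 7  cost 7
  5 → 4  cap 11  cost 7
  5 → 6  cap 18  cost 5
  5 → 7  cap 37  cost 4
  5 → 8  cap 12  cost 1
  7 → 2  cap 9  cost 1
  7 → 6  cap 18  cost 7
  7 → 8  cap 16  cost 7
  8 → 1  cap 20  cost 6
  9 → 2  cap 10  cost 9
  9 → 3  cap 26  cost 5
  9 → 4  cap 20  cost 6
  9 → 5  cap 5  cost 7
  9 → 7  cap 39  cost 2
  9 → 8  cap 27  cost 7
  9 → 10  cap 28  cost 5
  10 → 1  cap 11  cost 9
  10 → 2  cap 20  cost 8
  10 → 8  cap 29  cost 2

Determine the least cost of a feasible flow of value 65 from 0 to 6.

shortest-cost path #1: 0→5→6 push 11 @ unit cost 12 (adds 132)
shortest-cost path #2: 0→9→4→6 push 20 @ unit cost 16 (adds 320)
shortest-cost path #3: 0→9→3→4→6 push 3 @ unit cost 17 (adds 51)
shortest-cost path #4: 0→10→8→1→6 push 5 @ unit cost 20 (adds 100)
shortest-cost path #5: 0→10→2→3→4→6 push 6 @ unit cost 21 (adds 126)
shortest-cost path #6: 0→10→2→3→9→7→6 push 2 @ unit cost 22 (adds 44)
shortest-cost path #7: 0→8→10→2→3→9→7→6 push 1 @ unit cost 23 (adds 23)
shortest-cost path #8: 0→8→10→2→3→4→9→7→6 push 4 @ unit cost 24 (adds 96)
shortest-cost path #9: 0→8→1→4→9→7→6 push 11 @ unit cost 25 (adds 275)
shortest-cost path #10: 0→8→1→4→9→5→6 push 2 @ unit cost 28 (adds 56)
total cost = 1223

Minimum cost for 65 units: 1223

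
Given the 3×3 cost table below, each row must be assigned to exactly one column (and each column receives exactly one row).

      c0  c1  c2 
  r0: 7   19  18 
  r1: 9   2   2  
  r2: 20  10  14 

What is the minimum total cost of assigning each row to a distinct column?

Minimum assignment cost: 19

optimal assignment: row0→col0 (cost 7), row1→col2 (cost 2), row2→col1 (cost 10)
total = 7 + 2 + 10 = 19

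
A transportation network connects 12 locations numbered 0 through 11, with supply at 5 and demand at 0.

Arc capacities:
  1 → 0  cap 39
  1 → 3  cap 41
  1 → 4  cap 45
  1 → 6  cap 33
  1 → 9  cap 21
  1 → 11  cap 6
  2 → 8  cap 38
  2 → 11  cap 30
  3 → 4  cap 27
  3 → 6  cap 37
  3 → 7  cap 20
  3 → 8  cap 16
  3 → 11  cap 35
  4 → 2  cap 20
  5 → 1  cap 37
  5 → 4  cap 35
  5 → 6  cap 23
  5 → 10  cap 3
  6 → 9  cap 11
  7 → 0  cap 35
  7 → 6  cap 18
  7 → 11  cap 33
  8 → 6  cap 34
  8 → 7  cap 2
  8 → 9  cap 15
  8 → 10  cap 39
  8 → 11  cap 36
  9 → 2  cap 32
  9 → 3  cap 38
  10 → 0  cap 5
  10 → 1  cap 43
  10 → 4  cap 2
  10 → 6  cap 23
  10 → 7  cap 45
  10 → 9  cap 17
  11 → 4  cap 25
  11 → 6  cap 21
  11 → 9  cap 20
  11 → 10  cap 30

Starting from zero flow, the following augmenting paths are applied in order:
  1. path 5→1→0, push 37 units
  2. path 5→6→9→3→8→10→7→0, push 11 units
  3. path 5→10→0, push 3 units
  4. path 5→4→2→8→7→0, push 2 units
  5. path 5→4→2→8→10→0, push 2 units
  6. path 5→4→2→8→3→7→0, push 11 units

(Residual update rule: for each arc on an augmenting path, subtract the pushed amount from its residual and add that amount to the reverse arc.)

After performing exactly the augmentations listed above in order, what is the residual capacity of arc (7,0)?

after path 1 (5→1→0, push 37): res(7,0)=35
after path 2 (5→6→9→3→8→10→7→0, push 11): res(7,0)=24
after path 3 (5→10→0, push 3): res(7,0)=24
after path 4 (5→4→2→8→7→0, push 2): res(7,0)=22
after path 5 (5→4→2→8→10→0, push 2): res(7,0)=22
after path 6 (5→4→2→8→3→7→0, push 11): res(7,0)=11

Residual capacity of (7,0): 11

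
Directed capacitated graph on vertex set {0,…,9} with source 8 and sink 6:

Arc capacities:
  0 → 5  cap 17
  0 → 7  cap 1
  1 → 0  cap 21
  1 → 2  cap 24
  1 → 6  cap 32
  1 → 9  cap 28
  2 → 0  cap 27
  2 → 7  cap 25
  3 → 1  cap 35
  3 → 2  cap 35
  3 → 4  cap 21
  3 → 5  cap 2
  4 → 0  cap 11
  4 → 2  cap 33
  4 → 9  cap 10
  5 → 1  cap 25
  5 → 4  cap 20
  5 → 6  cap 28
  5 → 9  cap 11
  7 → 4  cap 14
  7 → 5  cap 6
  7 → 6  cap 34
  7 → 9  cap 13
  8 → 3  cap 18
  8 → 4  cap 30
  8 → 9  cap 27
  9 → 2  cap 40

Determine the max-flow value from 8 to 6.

augment #1: 8→3→1→6 bottleneck 18, total now 18
augment #2: 8→4→0→5→6 bottleneck 11, total now 29
augment #3: 8→4→2→7→6 bottleneck 19, total now 48
augment #4: 8→9→2→7→6 bottleneck 6, total now 54
augment #5: 8→9→2→0→5→6 bottleneck 6, total now 60
augment #6: 8→9→2→0→7→6 bottleneck 1, total now 61

Maximum flow value: 61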